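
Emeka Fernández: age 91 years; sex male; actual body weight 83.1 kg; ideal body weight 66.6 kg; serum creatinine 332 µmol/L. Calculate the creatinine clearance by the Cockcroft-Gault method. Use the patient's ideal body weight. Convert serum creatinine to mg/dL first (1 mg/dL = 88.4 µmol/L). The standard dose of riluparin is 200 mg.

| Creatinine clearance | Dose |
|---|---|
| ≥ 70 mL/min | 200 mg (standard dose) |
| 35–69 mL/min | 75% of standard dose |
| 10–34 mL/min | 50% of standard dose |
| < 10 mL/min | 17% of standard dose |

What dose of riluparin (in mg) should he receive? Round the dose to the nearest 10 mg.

SCr = 332 / 88.4 = 3.756 mg/dL
CrCl = (140 − 91) × 66.6 / (72 × 3.756) = 3263.4 / 270.43 ≈ 12.1 mL/min
CrCl ≈ 12 mL/min → bracket 10–34 mL/min.
50% of 200 mg = 100 mg

100 mg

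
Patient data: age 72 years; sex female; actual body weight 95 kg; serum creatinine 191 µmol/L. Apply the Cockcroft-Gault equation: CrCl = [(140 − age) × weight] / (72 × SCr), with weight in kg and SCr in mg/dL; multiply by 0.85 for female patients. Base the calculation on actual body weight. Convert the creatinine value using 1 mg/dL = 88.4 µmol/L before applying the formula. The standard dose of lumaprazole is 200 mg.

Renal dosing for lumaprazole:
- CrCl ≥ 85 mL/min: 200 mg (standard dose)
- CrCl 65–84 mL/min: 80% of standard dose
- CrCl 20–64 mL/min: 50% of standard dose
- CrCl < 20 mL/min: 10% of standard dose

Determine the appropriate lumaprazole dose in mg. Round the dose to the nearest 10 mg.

100 mg

SCr = 191 / 88.4 = 2.161 mg/dL
CrCl = (140 − 72) × 95 / (72 × 2.161) × 0.85 = 6460.0 / 155.59 × 0.85 ≈ 35.3 mL/min
CrCl ≈ 35 mL/min → bracket 20–64 mL/min.
50% of 200 mg = 100 mg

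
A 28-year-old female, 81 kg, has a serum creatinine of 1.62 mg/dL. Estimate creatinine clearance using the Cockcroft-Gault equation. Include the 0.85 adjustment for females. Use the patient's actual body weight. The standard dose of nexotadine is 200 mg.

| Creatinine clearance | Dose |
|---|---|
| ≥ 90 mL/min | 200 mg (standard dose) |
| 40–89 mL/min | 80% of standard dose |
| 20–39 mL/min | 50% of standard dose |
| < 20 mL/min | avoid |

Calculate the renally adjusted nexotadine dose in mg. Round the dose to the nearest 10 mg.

160 mg

CrCl = (140 − 28) × 81 / (72 × 1.62) × 0.85 = 9072.0 / 116.64 × 0.85 ≈ 66.1 mL/min
CrCl ≈ 66 mL/min → bracket 40–89 mL/min.
80% of 200 mg = 160 mg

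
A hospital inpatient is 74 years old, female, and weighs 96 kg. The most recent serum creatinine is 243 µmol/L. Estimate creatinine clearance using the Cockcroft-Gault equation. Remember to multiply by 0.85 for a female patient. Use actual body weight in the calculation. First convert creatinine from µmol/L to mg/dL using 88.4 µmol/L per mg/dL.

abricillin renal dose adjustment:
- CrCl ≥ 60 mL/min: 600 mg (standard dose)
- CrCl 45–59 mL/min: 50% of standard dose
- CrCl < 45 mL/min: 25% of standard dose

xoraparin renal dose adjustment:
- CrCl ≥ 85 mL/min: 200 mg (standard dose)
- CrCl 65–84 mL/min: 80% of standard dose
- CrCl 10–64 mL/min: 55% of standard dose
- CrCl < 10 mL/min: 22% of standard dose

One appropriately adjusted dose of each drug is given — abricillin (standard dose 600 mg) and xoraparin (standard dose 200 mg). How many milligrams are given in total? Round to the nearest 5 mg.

260 mg

SCr = 243 / 88.4 = 2.749 mg/dL
CrCl = (140 − 74) × 96 / (72 × 2.749) × 0.85 = 6336.0 / 197.93 × 0.85 ≈ 27.2 mL/min
CrCl ≈ 27 mL/min.
abricillin: < 45 mL/min → 25% of 600 mg = 150 mg.
xoraparin: 10–64 mL/min → 55% of 200 mg = 110 mg.
Total = 150 + 110 = 260 mg.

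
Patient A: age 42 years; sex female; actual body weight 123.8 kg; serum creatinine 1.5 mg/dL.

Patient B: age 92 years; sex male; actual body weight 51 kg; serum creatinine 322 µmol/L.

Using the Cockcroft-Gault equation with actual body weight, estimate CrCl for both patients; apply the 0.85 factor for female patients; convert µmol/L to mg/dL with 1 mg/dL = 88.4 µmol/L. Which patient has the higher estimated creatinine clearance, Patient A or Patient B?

Patient A: CrCl = (140 − 42) × 123.8 / (72 × 1.5) × 0.85 = 12132.4 / 108.00 × 0.85 ≈ 95.5 mL/min
Patient B: SCr = 322 / 88.4 = 3.643 mg/dL
Patient B: CrCl = (140 − 92) × 51 / (72 × 3.643) = 2448.0 / 262.30 ≈ 9.3 mL/min
95.5 vs 9.3 mL/min → Patient A is higher.

Patient A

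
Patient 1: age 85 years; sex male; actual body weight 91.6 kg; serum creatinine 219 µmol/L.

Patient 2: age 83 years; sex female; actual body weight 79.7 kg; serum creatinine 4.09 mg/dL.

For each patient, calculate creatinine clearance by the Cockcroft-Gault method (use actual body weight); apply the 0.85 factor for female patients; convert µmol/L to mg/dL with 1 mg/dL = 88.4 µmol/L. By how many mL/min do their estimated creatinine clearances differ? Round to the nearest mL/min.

Patient 1: SCr = 219 / 88.4 = 2.477 mg/dL
Patient 1: CrCl = (140 − 85) × 91.6 / (72 × 2.477) = 5038.0 / 178.34 ≈ 28.2 mL/min
Patient 2: CrCl = (140 − 83) × 79.7 / (72 × 4.09) × 0.85 = 4542.9 / 294.48 × 0.85 ≈ 13.1 mL/min
|28.2 − 13.1| = 15.1 mL/min

15 mL/min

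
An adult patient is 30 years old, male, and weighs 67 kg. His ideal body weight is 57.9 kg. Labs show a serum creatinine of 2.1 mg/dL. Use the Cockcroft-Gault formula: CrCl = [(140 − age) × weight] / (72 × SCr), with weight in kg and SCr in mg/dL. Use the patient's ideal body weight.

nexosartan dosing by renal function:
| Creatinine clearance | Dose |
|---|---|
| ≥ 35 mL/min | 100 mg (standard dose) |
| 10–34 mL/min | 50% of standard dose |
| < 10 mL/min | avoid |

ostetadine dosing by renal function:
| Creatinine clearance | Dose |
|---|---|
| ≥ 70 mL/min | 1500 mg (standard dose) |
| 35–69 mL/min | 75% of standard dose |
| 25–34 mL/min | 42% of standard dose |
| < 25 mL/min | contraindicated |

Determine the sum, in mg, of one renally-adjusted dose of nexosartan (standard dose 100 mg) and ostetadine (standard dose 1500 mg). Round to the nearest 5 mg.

CrCl = (140 − 30) × 57.9 / (72 × 2.1) = 6369.0 / 151.20 ≈ 42.1 mL/min
CrCl ≈ 42 mL/min.
nexosartan: ≥ 35 mL/min → 100% of 100 mg = 100 mg.
ostetadine: 35–69 mL/min → 75% of 1500 mg = 1125 mg.
Total = 100 + 1125 = 1225 mg.

1225 mg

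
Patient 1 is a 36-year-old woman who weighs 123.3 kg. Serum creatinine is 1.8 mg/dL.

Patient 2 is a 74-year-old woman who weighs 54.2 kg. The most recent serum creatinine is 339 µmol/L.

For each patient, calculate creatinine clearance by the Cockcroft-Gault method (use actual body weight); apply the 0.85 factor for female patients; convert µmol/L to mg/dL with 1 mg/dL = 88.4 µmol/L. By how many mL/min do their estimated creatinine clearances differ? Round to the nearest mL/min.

Patient 1: CrCl = (140 − 36) × 123.3 / (72 × 1.8) × 0.85 = 12823.2 / 129.60 × 0.85 ≈ 84.1 mL/min
Patient 2: SCr = 339 / 88.4 = 3.835 mg/dL
Patient 2: CrCl = (140 − 74) × 54.2 / (72 × 3.835) × 0.85 = 3577.2 / 276.12 × 0.85 ≈ 11.0 mL/min
|84.1 − 11.0| = 73.1 mL/min

73 mL/min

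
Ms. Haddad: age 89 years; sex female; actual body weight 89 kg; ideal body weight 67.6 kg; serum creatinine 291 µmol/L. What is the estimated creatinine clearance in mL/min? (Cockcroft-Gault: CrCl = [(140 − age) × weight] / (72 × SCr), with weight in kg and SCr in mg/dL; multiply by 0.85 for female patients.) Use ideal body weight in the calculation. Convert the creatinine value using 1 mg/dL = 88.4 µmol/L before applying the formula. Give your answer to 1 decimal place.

12.4 mL/min

SCr = 291 / 88.4 = 3.292 mg/dL
CrCl = (140 − 89) × 67.6 / (72 × 3.292) × 0.85 = 3447.6 / 237.02 × 0.85 ≈ 12.4 mL/min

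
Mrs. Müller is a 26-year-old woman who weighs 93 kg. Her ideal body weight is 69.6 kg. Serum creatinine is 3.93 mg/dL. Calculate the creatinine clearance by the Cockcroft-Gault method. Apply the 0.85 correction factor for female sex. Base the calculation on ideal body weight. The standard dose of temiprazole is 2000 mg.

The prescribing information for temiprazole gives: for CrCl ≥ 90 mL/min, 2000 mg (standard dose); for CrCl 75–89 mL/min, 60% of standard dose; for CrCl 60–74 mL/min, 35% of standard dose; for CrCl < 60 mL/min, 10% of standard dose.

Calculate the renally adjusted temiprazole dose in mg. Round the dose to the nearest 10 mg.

200 mg

CrCl = (140 − 26) × 69.6 / (72 × 3.93) × 0.85 = 7934.4 / 282.96 × 0.85 ≈ 23.8 mL/min
CrCl ≈ 24 mL/min → bracket < 60 mL/min.
10% of 2000 mg = 200 mg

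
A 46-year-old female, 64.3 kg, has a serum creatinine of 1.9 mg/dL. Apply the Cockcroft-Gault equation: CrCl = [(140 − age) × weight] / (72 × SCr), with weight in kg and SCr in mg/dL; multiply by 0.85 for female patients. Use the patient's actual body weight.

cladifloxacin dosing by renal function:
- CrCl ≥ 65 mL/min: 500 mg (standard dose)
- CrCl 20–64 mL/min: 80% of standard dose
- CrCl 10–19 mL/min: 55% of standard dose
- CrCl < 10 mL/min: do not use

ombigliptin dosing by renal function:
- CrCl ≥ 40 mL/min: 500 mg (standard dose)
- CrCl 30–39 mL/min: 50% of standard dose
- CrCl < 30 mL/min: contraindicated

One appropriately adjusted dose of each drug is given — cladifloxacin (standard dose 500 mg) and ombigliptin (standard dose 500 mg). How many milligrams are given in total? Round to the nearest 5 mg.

CrCl = (140 − 46) × 64.3 / (72 × 1.9) × 0.85 = 6044.2 / 136.80 × 0.85 ≈ 37.6 mL/min
CrCl ≈ 38 mL/min.
cladifloxacin: 20–64 mL/min → 80% of 500 mg = 400 mg.
ombigliptin: 30–39 mL/min → 50% of 500 mg = 250 mg.
Total = 400 + 250 = 650 mg.

650 mg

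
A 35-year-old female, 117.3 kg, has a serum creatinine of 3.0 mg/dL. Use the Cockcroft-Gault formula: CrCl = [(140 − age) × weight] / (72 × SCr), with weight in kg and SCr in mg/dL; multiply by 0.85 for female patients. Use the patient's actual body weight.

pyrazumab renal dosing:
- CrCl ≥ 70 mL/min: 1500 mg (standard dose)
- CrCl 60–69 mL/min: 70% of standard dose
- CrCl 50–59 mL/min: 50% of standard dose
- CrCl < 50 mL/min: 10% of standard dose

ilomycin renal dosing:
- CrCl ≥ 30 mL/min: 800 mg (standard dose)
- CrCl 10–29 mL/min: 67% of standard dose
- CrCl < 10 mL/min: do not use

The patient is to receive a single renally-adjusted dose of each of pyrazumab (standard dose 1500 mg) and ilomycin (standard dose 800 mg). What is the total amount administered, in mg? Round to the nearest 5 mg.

CrCl = (140 − 35) × 117.3 / (72 × 3) × 0.85 = 12316.5 / 216.00 × 0.85 ≈ 48.5 mL/min
CrCl ≈ 48 mL/min.
pyrazumab: < 50 mL/min → 10% of 1500 mg = 150 mg.
ilomycin: ≥ 30 mL/min → 100% of 800 mg = 800 mg.
Total = 150 + 800 = 950 mg.

950 mg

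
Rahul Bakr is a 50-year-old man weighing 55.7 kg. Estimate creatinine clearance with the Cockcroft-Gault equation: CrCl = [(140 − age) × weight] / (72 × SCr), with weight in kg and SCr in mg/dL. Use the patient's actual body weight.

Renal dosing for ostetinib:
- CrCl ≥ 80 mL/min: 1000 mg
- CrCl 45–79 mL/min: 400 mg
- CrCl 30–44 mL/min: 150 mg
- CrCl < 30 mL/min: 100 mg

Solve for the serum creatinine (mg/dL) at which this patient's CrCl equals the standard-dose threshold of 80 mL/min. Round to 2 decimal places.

Standard dose requires CrCl ≥ 80 mL/min.
Set (140 − 50) × 55.7 / (72 × SCr) = 80
SCr = (140 − 50) × 55.7 / (72 × 80) = 0.870 mg/dL

0.87 mg/dL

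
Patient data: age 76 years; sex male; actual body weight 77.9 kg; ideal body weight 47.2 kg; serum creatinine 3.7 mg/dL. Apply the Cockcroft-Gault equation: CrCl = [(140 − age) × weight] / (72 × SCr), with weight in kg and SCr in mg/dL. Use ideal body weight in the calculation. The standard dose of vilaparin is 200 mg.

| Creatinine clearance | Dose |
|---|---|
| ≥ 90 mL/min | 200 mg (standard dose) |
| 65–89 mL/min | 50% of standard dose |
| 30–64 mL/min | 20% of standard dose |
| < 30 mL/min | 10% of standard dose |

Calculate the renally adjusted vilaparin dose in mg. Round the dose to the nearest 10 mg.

20 mg

CrCl = (140 − 76) × 47.2 / (72 × 3.7) = 3020.8 / 266.40 ≈ 11.3 mL/min
CrCl ≈ 11 mL/min → bracket < 30 mL/min.
10% of 200 mg = 20 mg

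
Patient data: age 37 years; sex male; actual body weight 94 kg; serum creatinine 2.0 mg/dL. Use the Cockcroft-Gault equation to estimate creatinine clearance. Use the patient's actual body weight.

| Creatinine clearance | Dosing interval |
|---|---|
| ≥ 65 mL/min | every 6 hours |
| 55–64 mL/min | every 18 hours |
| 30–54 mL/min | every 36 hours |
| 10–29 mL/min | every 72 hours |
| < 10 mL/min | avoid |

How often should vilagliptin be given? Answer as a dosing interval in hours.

every 6 hours

CrCl = (140 − 37) × 94 / (72 × 2) = 9682.0 / 144.00 ≈ 67.2 mL/min
CrCl ≈ 67 mL/min → bracket ≥ 65 mL/min → every 6 hours.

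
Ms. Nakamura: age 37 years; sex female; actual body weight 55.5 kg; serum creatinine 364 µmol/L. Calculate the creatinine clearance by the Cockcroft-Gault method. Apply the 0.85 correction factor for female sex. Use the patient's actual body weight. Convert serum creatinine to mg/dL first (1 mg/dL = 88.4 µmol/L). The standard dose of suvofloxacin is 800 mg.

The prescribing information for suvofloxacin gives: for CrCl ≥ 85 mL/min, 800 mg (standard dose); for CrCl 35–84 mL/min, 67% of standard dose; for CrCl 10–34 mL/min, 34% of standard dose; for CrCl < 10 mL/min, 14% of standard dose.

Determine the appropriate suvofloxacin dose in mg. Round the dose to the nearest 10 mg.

SCr = 364 / 88.4 = 4.118 mg/dL
CrCl = (140 − 37) × 55.5 / (72 × 4.118) × 0.85 = 5716.5 / 296.50 × 0.85 ≈ 16.4 mL/min
CrCl ≈ 16 mL/min → bracket 10–34 mL/min.
34% of 800 mg = 272 mg → 270 mg

270 mg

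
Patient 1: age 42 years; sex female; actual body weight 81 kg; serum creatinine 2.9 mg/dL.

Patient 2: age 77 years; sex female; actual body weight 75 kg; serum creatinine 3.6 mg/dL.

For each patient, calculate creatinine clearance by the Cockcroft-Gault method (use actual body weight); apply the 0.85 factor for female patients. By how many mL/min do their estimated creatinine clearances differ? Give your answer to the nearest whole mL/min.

Patient 1: CrCl = (140 − 42) × 81 / (72 × 2.9) × 0.85 = 7938.0 / 208.80 × 0.85 ≈ 32.3 mL/min
Patient 2: CrCl = (140 − 77) × 75 / (72 × 3.6) × 0.85 = 4725.0 / 259.20 × 0.85 ≈ 15.5 mL/min
|32.3 − 15.5| = 16.8 mL/min

17 mL/min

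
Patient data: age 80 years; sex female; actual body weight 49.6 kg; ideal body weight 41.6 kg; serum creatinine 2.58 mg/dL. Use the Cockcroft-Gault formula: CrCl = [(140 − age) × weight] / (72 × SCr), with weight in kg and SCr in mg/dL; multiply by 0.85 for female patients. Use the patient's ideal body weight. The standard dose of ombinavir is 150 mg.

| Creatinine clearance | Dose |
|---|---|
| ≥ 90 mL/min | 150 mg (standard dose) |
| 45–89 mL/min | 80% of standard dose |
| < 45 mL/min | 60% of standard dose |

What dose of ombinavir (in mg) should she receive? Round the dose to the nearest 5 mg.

CrCl = (140 − 80) × 41.6 / (72 × 2.58) × 0.85 = 2496.0 / 185.76 × 0.85 ≈ 11.4 mL/min
CrCl ≈ 11 mL/min → bracket < 45 mL/min.
60% of 150 mg = 90 mg

90 mg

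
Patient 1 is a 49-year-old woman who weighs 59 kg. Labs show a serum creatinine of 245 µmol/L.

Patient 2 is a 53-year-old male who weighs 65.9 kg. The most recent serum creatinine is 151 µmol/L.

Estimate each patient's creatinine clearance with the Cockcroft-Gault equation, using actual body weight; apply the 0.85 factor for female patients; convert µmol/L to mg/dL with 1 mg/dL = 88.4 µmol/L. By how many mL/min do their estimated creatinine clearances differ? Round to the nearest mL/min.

24 mL/min

Patient 1: SCr = 245 / 88.4 = 2.771 mg/dL
Patient 1: CrCl = (140 − 49) × 59 / (72 × 2.771) × 0.85 = 5369.0 / 199.51 × 0.85 ≈ 22.9 mL/min
Patient 2: SCr = 151 / 88.4 = 1.708 mg/dL
Patient 2: CrCl = (140 − 53) × 65.9 / (72 × 1.708) = 5733.3 / 122.98 ≈ 46.6 mL/min
|22.9 − 46.6| = 23.7 mL/min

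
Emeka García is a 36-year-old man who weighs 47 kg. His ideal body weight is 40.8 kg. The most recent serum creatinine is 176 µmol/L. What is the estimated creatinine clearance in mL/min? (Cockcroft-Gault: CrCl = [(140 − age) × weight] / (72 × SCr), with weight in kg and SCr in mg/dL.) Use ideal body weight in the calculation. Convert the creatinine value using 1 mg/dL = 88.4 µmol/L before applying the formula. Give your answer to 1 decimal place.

29.6 mL/min

SCr = 176 / 88.4 = 1.991 mg/dL
CrCl = (140 − 36) × 40.8 / (72 × 1.991) = 4243.2 / 143.35 ≈ 29.6 mL/min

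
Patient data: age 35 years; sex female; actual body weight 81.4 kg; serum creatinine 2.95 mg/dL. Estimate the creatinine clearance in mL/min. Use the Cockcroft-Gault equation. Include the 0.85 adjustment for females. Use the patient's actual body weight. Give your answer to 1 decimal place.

34.2 mL/min

CrCl = (140 − 35) × 81.4 / (72 × 2.95) × 0.85 = 8547.0 / 212.40 × 0.85 ≈ 34.2 mL/min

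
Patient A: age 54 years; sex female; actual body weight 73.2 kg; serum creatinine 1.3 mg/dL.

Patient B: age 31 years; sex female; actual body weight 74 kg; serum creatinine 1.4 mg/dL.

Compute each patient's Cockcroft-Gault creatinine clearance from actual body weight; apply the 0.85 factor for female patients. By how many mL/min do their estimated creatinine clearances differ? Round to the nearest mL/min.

11 mL/min

Patient A: CrCl = (140 − 54) × 73.2 / (72 × 1.3) × 0.85 = 6295.2 / 93.60 × 0.85 ≈ 57.2 mL/min
Patient B: CrCl = (140 − 31) × 74 / (72 × 1.4) × 0.85 = 8066.0 / 100.80 × 0.85 ≈ 68.0 mL/min
|57.2 − 68.0| = 10.8 mL/min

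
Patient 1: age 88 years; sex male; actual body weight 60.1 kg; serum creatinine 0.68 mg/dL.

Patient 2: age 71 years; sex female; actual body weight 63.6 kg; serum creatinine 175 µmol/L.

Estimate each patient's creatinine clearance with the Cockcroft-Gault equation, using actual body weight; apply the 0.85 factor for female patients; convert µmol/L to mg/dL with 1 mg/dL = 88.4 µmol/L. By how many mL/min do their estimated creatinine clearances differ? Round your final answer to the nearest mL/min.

Patient 1: CrCl = (140 − 88) × 60.1 / (72 × 0.68) = 3125.2 / 48.96 ≈ 63.8 mL/min
Patient 2: SCr = 175 / 88.4 = 1.98 mg/dL
Patient 2: CrCl = (140 − 71) × 63.6 / (72 × 1.98) × 0.85 = 4388.4 / 142.56 × 0.85 ≈ 26.2 mL/min
|63.8 − 26.2| = 37.6 mL/min

38 mL/min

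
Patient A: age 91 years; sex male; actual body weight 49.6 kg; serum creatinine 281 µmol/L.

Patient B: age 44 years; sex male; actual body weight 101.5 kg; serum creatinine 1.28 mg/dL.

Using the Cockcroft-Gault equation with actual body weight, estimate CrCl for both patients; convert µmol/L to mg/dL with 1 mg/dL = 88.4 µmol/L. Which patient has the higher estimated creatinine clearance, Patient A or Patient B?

Patient A: SCr = 281 / 88.4 = 3.179 mg/dL
Patient A: CrCl = (140 − 91) × 49.6 / (72 × 3.179) = 2430.4 / 228.89 ≈ 10.6 mL/min
Patient B: CrCl = (140 − 44) × 101.5 / (72 × 1.28) = 9744.0 / 92.16 ≈ 105.7 mL/min
10.6 vs 105.7 mL/min → Patient B is higher.

Patient B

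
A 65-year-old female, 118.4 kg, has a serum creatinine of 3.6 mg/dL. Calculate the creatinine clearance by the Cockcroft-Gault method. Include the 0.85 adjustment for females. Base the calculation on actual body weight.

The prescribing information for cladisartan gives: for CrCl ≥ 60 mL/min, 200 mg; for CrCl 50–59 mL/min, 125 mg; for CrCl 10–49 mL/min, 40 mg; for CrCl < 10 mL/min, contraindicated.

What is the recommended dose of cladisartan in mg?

CrCl = (140 − 65) × 118.4 / (72 × 3.6) × 0.85 = 8880.0 / 259.20 × 0.85 ≈ 29.1 mL/min
CrCl ≈ 29 mL/min → bracket 10–49 mL/min.
Dose for this bracket: 40 mg.

40 mg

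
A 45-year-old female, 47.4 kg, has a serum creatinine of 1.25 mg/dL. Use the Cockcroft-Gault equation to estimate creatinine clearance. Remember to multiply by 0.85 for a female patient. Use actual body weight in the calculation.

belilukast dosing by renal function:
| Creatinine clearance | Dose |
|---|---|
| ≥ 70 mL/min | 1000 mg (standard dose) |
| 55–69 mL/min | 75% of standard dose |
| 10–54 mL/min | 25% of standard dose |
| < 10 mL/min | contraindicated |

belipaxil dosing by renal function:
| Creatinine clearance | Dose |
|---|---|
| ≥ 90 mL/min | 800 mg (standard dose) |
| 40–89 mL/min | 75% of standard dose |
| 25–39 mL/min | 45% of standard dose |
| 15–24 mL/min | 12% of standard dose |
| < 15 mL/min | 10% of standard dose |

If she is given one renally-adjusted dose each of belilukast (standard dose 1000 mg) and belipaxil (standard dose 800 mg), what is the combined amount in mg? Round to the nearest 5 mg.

CrCl = (140 − 45) × 47.4 / (72 × 1.25) × 0.85 = 4503.0 / 90.00 × 0.85 ≈ 42.5 mL/min
CrCl ≈ 43 mL/min.
belilukast: 10–54 mL/min → 25% of 1000 mg = 250 mg.
belipaxil: 40–89 mL/min → 75% of 800 mg = 600 mg.
Total = 250 + 600 = 850 mg.

850 mg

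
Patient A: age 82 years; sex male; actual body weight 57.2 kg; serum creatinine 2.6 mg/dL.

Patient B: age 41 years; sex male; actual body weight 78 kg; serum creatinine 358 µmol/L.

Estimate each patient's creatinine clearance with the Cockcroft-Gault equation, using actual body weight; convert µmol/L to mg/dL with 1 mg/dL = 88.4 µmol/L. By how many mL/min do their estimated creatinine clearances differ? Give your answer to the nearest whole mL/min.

Patient A: CrCl = (140 − 82) × 57.2 / (72 × 2.6) = 3317.6 / 187.20 ≈ 17.7 mL/min
Patient B: SCr = 358 / 88.4 = 4.05 mg/dL
Patient B: CrCl = (140 − 41) × 78 / (72 × 4.05) = 7722.0 / 291.60 ≈ 26.5 mL/min
|17.7 − 26.5| = 8.8 mL/min

9 mL/min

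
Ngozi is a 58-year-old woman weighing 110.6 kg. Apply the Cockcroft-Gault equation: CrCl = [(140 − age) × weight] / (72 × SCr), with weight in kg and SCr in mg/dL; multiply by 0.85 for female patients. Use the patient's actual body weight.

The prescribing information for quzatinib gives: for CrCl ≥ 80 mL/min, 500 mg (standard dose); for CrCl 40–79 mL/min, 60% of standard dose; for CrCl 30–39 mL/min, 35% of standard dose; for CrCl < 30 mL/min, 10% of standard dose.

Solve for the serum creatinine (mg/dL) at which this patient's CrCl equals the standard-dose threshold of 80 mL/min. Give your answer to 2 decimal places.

Standard dose requires CrCl ≥ 80 mL/min.
Set (140 − 58) × 110.6 × 0.85 / (72 × SCr) = 80
SCr = (140 − 58) × 110.6 × 0.85 / (72 × 80) = 1.338 mg/dL

1.34 mg/dL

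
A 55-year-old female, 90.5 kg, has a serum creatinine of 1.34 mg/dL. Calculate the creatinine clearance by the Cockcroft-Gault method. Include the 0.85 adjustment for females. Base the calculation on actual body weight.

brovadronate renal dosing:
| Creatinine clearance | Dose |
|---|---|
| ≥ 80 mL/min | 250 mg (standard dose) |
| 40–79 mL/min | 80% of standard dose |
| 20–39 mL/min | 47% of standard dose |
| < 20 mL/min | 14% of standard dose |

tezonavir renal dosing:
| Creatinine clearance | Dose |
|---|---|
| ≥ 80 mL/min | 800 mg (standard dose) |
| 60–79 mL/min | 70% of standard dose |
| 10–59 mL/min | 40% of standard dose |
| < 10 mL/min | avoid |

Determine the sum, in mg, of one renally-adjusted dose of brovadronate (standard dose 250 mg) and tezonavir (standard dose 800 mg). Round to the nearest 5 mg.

760 mg

CrCl = (140 − 55) × 90.5 / (72 × 1.34) × 0.85 = 7692.5 / 96.48 × 0.85 ≈ 67.8 mL/min
CrCl ≈ 68 mL/min.
brovadronate: 40–79 mL/min → 80% of 250 mg = 200 mg.
tezonavir: 60–79 mL/min → 70% of 800 mg = 560 mg.
Total = 200 + 560 = 760 mg.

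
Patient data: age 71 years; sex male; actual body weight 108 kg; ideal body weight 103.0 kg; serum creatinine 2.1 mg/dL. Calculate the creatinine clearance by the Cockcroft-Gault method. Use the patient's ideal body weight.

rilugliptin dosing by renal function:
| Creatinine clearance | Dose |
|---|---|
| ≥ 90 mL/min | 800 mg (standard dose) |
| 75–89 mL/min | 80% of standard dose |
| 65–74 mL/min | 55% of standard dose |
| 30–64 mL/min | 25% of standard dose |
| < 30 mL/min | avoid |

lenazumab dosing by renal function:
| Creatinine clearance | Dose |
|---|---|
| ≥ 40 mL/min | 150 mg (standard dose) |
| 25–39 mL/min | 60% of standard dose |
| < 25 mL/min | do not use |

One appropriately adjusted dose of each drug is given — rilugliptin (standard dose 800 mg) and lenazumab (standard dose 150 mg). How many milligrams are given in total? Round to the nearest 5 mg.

CrCl = (140 − 71) × 103 / (72 × 2.1) = 7107.0 / 151.20 ≈ 47.0 mL/min
CrCl ≈ 47 mL/min.
rilugliptin: 30–64 mL/min → 25% of 800 mg = 200 mg.
lenazumab: ≥ 40 mL/min → 100% of 150 mg = 150 mg.
Total = 200 + 150 = 350 mg.

350 mg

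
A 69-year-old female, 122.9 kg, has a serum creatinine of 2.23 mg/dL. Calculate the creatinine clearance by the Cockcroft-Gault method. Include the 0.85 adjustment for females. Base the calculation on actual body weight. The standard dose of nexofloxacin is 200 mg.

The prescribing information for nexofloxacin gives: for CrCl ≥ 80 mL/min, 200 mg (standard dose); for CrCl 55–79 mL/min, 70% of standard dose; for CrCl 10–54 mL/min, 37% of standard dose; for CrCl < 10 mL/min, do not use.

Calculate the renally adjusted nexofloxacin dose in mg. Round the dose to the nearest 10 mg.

CrCl = (140 − 69) × 122.9 / (72 × 2.23) × 0.85 = 8725.9 / 160.56 × 0.85 ≈ 46.2 mL/min
CrCl ≈ 46 mL/min → bracket 10–54 mL/min.
37% of 200 mg = 74 mg → 70 mg

70 mg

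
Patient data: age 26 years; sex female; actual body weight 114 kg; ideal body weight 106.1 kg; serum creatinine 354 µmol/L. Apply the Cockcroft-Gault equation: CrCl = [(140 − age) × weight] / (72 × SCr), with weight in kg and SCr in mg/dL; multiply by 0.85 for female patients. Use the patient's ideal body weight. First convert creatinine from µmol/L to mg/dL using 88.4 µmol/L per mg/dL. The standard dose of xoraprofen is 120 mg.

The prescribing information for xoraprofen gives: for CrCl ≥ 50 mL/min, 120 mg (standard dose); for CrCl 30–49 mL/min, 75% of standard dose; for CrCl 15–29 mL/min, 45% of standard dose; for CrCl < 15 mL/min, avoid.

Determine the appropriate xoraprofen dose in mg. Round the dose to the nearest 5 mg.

90 mg

SCr = 354 / 88.4 = 4.005 mg/dL
CrCl = (140 − 26) × 106.1 / (72 × 4.005) × 0.85 = 12095.4 / 288.36 × 0.85 ≈ 35.7 mL/min
CrCl ≈ 36 mL/min → bracket 30–49 mL/min.
75% of 120 mg = 90 mg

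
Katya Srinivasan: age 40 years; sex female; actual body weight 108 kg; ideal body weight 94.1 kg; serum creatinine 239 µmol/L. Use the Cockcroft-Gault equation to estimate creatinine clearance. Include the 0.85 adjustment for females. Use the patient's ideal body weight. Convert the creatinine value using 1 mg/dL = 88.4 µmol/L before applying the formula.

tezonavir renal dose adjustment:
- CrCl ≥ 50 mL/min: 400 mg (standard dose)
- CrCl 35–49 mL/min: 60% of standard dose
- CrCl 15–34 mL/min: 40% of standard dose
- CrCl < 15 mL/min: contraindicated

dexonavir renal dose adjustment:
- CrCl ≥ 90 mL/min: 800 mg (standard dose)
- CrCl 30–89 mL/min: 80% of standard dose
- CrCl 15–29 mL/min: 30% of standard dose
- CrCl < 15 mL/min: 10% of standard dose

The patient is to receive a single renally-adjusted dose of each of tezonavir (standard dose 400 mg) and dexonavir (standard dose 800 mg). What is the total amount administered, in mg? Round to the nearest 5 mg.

SCr = 239 / 88.4 = 2.704 mg/dL
CrCl = (140 − 40) × 94.1 / (72 × 2.704) × 0.85 = 9410.0 / 194.69 × 0.85 ≈ 41.1 mL/min
CrCl ≈ 41 mL/min.
tezonavir: 35–49 mL/min → 60% of 400 mg = 240 mg.
dexonavir: 30–89 mL/min → 80% of 800 mg = 640 mg.
Total = 240 + 640 = 880 mg.

880 mg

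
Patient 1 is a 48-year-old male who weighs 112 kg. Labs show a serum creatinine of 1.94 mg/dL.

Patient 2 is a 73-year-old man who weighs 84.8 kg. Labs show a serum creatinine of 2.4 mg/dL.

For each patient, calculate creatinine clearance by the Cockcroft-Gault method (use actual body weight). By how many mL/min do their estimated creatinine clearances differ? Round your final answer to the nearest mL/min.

41 mL/min

Patient 1: CrCl = (140 − 48) × 112 / (72 × 1.94) = 10304.0 / 139.68 ≈ 73.8 mL/min
Patient 2: CrCl = (140 − 73) × 84.8 / (72 × 2.4) = 5681.6 / 172.80 ≈ 32.9 mL/min
|73.8 − 32.9| = 40.9 mL/min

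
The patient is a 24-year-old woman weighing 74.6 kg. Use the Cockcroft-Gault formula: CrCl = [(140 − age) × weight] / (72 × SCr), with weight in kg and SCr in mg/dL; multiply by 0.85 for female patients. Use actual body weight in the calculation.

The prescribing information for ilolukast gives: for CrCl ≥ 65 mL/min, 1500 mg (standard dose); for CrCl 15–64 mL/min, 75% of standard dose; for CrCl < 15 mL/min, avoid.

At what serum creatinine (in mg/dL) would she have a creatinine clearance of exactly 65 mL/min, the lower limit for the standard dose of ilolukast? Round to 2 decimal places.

Standard dose requires CrCl ≥ 65 mL/min.
Set (140 − 24) × 74.6 × 0.85 / (72 × SCr) = 65
SCr = (140 − 24) × 74.6 × 0.85 / (72 × 65) = 1.572 mg/dL

1.57 mg/dL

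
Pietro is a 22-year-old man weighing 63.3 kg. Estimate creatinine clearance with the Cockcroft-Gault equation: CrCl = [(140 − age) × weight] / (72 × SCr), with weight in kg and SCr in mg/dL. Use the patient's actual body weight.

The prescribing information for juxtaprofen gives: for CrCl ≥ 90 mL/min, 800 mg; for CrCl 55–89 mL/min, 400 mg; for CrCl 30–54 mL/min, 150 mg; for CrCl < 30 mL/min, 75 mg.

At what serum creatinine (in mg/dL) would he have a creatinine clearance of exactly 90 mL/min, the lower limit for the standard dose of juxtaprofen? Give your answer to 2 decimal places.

Standard dose requires CrCl ≥ 90 mL/min.
Set (140 − 22) × 63.3 / (72 × SCr) = 90
SCr = (140 − 22) × 63.3 / (72 × 90) = 1.153 mg/dL

1.15 mg/dL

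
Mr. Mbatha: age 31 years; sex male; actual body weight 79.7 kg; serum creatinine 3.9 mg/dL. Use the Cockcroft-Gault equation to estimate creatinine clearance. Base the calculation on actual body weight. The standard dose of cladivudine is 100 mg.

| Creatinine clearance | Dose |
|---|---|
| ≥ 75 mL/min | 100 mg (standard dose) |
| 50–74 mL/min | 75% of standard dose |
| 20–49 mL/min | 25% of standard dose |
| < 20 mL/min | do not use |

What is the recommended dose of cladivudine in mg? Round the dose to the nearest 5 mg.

25 mg

CrCl = (140 − 31) × 79.7 / (72 × 3.9) = 8687.3 / 280.80 ≈ 30.9 mL/min
CrCl ≈ 31 mL/min → bracket 20–49 mL/min.
25% of 100 mg = 25 mg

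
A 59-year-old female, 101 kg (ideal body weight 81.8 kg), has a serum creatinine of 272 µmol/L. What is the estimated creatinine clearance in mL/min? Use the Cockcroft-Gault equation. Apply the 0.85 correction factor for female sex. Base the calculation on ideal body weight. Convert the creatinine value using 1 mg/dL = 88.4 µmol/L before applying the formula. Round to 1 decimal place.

SCr = 272 / 88.4 = 3.077 mg/dL
CrCl = (140 − 59) × 81.8 / (72 × 3.077) × 0.85 = 6625.8 / 221.54 × 0.85 ≈ 25.4 mL/min

25.4 mL/min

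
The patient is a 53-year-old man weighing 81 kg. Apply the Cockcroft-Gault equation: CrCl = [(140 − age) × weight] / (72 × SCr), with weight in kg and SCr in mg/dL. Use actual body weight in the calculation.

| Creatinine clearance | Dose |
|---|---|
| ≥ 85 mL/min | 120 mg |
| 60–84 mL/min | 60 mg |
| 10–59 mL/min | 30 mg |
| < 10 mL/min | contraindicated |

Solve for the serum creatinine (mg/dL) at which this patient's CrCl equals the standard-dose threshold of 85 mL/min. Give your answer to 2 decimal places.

1.15 mg/dL

Standard dose requires CrCl ≥ 85 mL/min.
Set (140 − 53) × 81 / (72 × SCr) = 85
SCr = (140 − 53) × 81 / (72 × 85) = 1.151 mg/dL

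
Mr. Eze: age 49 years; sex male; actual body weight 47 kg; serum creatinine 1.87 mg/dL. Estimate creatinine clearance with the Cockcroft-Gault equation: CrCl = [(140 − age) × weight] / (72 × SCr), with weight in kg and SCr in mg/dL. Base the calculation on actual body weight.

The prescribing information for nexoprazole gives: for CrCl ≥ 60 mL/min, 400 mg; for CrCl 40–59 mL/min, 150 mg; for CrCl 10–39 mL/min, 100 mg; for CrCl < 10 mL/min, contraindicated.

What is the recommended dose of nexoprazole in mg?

CrCl = (140 − 49) × 47 / (72 × 1.87) = 4277.0 / 134.64 ≈ 31.8 mL/min
CrCl ≈ 32 mL/min → bracket 10–39 mL/min.
Dose for this bracket: 100 mg.

100 mg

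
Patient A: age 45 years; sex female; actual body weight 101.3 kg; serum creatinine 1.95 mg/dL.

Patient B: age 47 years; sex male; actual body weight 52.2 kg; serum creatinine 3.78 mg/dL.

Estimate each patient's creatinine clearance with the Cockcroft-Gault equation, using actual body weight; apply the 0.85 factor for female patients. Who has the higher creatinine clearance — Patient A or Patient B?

Patient A: CrCl = (140 − 45) × 101.3 / (72 × 1.95) × 0.85 = 9623.5 / 140.40 × 0.85 ≈ 58.3 mL/min
Patient B: CrCl = (140 − 47) × 52.2 / (72 × 3.78) = 4854.6 / 272.16 ≈ 17.8 mL/min
58.3 vs 17.8 mL/min → Patient A is higher.

Patient A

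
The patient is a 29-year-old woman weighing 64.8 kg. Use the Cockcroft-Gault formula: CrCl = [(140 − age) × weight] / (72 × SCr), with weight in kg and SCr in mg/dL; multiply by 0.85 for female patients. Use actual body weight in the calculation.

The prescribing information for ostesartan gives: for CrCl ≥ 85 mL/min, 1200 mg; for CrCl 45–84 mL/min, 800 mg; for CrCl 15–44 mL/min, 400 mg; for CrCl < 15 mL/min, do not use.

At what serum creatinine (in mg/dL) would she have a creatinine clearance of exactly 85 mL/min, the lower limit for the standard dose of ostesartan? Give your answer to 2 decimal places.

1.00 mg/dL

Standard dose requires CrCl ≥ 85 mL/min.
Set (140 − 29) × 64.8 × 0.85 / (72 × SCr) = 85
SCr = (140 − 29) × 64.8 × 0.85 / (72 × 85) = 0.999 mg/dL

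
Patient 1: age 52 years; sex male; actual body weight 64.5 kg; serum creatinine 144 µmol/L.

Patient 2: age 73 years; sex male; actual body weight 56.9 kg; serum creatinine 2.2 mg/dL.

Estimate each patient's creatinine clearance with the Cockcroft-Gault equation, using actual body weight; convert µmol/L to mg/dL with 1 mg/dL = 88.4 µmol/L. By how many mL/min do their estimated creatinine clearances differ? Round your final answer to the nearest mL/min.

Patient 1: SCr = 144 / 88.4 = 1.629 mg/dL
Patient 1: CrCl = (140 − 52) × 64.5 / (72 × 1.629) = 5676.0 / 117.29 ≈ 48.4 mL/min
Patient 2: CrCl = (140 − 73) × 56.9 / (72 × 2.2) = 3812.3 / 158.40 ≈ 24.1 mL/min
|48.4 − 24.1| = 24.3 mL/min

24 mL/min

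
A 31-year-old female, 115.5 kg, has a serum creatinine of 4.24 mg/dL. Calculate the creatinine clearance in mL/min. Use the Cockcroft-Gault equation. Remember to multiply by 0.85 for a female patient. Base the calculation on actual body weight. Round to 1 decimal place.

CrCl = (140 − 31) × 115.5 / (72 × 4.24) × 0.85 = 12589.5 / 305.28 × 0.85 ≈ 35.1 mL/min

35.1 mL/min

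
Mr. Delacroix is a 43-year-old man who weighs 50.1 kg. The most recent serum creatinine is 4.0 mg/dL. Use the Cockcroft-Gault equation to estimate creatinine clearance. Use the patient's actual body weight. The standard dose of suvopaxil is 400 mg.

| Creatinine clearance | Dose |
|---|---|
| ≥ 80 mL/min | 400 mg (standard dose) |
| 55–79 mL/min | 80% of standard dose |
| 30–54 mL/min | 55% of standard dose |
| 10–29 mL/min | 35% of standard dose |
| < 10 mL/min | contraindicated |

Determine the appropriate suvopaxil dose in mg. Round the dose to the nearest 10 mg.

CrCl = (140 − 43) × 50.1 / (72 × 4) = 4859.7 / 288.00 ≈ 16.9 mL/min
CrCl ≈ 17 mL/min → bracket 10–29 mL/min.
35% of 400 mg = 140 mg

140 mg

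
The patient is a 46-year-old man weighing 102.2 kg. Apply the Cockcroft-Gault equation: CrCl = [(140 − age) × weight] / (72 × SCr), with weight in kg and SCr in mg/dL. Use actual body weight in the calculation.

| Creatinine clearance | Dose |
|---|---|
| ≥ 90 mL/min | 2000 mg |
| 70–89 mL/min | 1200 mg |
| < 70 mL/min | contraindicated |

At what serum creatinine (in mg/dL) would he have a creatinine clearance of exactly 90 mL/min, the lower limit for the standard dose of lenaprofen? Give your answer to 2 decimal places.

Standard dose requires CrCl ≥ 90 mL/min.
Set (140 − 46) × 102.2 / (72 × SCr) = 90
SCr = (140 − 46) × 102.2 / (72 × 90) = 1.483 mg/dL

1.48 mg/dL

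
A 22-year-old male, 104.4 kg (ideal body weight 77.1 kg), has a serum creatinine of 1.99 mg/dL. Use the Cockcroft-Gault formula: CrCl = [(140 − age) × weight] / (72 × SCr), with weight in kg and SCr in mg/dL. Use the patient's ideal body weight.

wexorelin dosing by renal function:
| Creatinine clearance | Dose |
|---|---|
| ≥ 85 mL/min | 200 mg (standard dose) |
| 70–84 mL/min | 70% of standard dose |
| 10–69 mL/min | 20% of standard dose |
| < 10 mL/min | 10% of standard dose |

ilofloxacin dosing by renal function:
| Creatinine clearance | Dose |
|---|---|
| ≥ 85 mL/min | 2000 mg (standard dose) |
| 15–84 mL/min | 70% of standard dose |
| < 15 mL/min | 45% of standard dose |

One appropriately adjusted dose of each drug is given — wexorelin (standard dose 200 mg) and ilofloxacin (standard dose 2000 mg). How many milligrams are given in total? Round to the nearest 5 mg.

1440 mg

CrCl = (140 − 22) × 77.1 / (72 × 1.99) = 9097.8 / 143.28 ≈ 63.5 mL/min
CrCl ≈ 63 mL/min.
wexorelin: 10–69 mL/min → 20% of 200 mg = 40 mg.
ilofloxacin: 15–84 mL/min → 70% of 2000 mg = 1400 mg.
Total = 40 + 1400 = 1440 mg.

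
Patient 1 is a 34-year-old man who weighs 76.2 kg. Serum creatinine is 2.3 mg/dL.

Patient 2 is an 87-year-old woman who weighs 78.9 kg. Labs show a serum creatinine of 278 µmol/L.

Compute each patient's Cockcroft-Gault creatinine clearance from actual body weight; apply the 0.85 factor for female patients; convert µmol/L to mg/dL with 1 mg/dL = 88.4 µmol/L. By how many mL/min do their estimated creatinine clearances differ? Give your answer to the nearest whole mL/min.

33 mL/min

Patient 1: CrCl = (140 − 34) × 76.2 / (72 × 2.3) = 8077.2 / 165.60 ≈ 48.8 mL/min
Patient 2: SCr = 278 / 88.4 = 3.145 mg/dL
Patient 2: CrCl = (140 − 87) × 78.9 / (72 × 3.145) × 0.85 = 4181.7 / 226.44 × 0.85 ≈ 15.7 mL/min
|48.8 − 15.7| = 33.1 mL/min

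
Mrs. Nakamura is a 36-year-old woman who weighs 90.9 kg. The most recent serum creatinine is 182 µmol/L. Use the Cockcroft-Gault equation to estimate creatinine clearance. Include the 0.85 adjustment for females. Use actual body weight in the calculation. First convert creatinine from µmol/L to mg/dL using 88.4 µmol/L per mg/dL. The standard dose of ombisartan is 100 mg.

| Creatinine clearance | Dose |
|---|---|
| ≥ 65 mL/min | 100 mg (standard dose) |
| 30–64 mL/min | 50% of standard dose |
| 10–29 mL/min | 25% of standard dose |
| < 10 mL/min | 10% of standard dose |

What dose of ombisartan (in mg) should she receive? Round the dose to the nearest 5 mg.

50 mg

SCr = 182 / 88.4 = 2.059 mg/dL
CrCl = (140 − 36) × 90.9 / (72 × 2.059) × 0.85 = 9453.6 / 148.25 × 0.85 ≈ 54.2 mL/min
CrCl ≈ 54 mL/min → bracket 30–64 mL/min.
50% of 100 mg = 50 mg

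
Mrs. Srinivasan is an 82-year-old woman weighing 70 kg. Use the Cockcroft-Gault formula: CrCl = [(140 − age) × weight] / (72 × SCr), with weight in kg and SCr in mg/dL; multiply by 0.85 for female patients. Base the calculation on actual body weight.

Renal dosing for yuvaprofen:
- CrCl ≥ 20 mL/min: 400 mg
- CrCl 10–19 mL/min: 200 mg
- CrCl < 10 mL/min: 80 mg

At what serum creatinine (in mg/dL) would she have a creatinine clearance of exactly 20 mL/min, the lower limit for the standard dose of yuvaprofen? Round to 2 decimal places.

Standard dose requires CrCl ≥ 20 mL/min.
Set (140 − 82) × 70 × 0.85 / (72 × SCr) = 20
SCr = (140 − 82) × 70 × 0.85 / (72 × 20) = 2.397 mg/dL

2.40 mg/dL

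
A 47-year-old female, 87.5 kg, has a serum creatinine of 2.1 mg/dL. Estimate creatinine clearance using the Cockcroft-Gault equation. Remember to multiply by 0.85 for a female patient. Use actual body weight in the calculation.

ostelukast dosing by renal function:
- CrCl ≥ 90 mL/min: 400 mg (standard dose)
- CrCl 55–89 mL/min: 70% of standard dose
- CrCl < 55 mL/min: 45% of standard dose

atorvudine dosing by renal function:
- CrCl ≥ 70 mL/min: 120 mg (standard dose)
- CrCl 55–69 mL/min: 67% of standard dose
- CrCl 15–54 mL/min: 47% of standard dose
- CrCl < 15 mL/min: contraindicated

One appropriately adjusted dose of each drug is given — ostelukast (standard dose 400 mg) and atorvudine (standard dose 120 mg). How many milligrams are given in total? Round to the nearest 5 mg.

235 mg

CrCl = (140 − 47) × 87.5 / (72 × 2.1) × 0.85 = 8137.5 / 151.20 × 0.85 ≈ 45.7 mL/min
CrCl ≈ 46 mL/min.
ostelukast: < 55 mL/min → 45% of 400 mg = 180 mg.
atorvudine: 15–54 mL/min → 47% of 120 mg = 56.4 mg.
Total = 180 + 56.4 = 236.4 mg.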